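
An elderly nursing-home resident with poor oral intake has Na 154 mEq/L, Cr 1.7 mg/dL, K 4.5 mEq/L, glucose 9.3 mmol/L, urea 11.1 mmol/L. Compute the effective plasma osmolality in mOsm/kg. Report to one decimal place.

Effective osmolality excludes urea (freely permeant across cell membranes):
2·Na + glucose
= 2·154 + 9.3
= 308 + 9.3
= 317.3 mOsm/kg

317.3 mOsm/kg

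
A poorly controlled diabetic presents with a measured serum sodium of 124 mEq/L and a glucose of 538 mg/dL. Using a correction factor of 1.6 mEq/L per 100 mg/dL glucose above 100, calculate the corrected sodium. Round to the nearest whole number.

131 mEq/L

Corrected Na = measured Na + 1.6 · (glucose − 100)/100
= 124 + 1.6 · (538 − 100)/100
= 124 + 7
= 131 mEq/L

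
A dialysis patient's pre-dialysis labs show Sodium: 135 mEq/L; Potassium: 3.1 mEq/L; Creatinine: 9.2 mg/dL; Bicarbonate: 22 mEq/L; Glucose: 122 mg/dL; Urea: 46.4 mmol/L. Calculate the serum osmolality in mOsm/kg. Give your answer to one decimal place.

Calculated osmolality = 2·Na + glucose/18 + urea
= 2·135 + 122/18 + 46.4
= 270 + 6.78 + 46.40
= 323.18 mOsm/kg

323.2 mOsm/kg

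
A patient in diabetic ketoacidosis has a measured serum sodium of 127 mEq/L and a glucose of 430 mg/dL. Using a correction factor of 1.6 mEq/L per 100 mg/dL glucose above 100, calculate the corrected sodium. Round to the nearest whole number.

132 mEq/L

Corrected Na = measured Na + 1.6 · (glucose − 100)/100
= 127 + 1.6 · (430 − 100)/100
= 127 + 5.3
= 132.3 mEq/L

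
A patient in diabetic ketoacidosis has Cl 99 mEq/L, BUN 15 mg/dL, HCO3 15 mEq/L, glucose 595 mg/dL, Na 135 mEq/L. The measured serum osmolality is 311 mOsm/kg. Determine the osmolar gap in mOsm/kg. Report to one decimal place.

Calculated osmolality = 2·Na + glucose/18 + BUN/2.8
= 2·135 + 595/18 + 15/2.8
= 270 + 33.06 + 5.36
= 308.42 mOsm/kg ≈ 308.4 mOsm/kg
Osmolar gap = measured − calculated = 311 − 308.4 = 2.6 mOsm/kg

2.6 mOsm/kg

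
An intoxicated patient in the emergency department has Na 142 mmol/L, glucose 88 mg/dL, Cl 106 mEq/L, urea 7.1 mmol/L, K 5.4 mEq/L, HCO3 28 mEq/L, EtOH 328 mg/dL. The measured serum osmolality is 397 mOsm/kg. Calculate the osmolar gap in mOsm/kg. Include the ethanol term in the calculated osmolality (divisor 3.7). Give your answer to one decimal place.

Calculated osmolality = 2·Na + glucose/18 + urea + ethanol/3.7
= 2·142 + 88/18 + 7.1 + 328/3.7
= 284 + 4.89 + 7.10 + 88.65
= 384.64 mOsm/kg ≈ 384.6 mOsm/kg
Osmolar gap = measured − calculated = 397 − 384.6 = 12.4 mOsm/kg

12.4 mOsm/kg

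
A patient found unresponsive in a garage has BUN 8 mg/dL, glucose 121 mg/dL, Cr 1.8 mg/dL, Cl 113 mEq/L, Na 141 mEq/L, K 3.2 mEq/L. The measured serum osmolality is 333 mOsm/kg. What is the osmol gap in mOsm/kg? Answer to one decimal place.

Calculated osmolality = 2·Na + glucose/18 + BUN/2.8
= 2·141 + 121/18 + 8/2.8
= 282 + 6.72 + 2.86
= 291.58 mOsm/kg ≈ 291.6 mOsm/kg
Osmolar gap = measured − calculated = 333 − 291.6 = 41.4 mOsm/kg

41.4 mOsm/kg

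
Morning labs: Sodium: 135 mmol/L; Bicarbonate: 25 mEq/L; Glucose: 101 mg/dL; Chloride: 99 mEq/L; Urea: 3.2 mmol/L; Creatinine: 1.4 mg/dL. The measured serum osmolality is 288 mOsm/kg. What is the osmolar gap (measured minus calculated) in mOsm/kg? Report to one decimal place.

9.2 mOsm/kg

Calculated osmolality = 2·Na + glucose/18 + urea
= 2·135 + 101/18 + 3.2
= 270 + 5.61 + 3.20
= 278.81 mOsm/kg ≈ 278.8 mOsm/kg
Osmolar gap = measured − calculated = 288 − 278.8 = 9.2 mOsm/kg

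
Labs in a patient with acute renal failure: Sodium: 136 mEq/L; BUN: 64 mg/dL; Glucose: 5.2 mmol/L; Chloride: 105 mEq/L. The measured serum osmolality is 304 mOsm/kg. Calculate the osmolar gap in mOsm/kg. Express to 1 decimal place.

3.9 mOsm/kg

Calculated osmolality = 2·Na + glucose + BUN/2.8
= 2·136 + 5.2 + 64/2.8
= 272 + 5.20 + 22.86
= 300.06 mOsm/kg ≈ 300.1 mOsm/kg
Osmolar gap = measured − calculated = 304 − 300.1 = 3.9 mOsm/kg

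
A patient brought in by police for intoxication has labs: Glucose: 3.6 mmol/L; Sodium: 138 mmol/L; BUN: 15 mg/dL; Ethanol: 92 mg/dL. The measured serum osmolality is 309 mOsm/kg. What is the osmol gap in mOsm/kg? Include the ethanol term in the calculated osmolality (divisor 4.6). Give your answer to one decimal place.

4.0 mOsm/kg

Calculated osmolality = 2·Na + glucose + BUN/2.8 + ethanol/4.6
= 2·138 + 3.6 + 15/2.8 + 92/4.6
= 276 + 3.60 + 5.36 + 20
= 304.96 mOsm/kg ≈ 305.0 mOsm/kg
Osmolar gap = measured − calculated = 309 − 305.0 = 4.0 mOsm/kg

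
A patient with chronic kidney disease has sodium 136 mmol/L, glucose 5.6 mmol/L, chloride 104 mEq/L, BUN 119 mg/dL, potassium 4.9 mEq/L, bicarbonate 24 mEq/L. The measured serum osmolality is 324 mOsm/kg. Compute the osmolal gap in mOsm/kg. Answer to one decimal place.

3.9 mOsm/kg

Calculated osmolality = 2·Na + glucose + BUN/2.8
= 2·136 + 5.6 + 119/2.8
= 272 + 5.60 + 42.50
= 320.1 mOsm/kg ≈ 320.1 mOsm/kg
Osmolar gap = measured − calculated = 324 − 320.1 = 3.9 mOsm/kg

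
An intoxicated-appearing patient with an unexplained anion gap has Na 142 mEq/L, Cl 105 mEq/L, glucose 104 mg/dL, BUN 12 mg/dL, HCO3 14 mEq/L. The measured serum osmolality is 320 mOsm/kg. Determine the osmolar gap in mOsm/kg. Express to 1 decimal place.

25.9 mOsm/kg

Calculated osmolality = 2·Na + glucose/18 + BUN/2.8
= 2·142 + 104/18 + 12/2.8
= 284 + 5.78 + 4.29
= 294.07 mOsm/kg ≈ 294.1 mOsm/kg
Osmolar gap = measured − calculated = 320 − 294.1 = 25.9 mOsm/kg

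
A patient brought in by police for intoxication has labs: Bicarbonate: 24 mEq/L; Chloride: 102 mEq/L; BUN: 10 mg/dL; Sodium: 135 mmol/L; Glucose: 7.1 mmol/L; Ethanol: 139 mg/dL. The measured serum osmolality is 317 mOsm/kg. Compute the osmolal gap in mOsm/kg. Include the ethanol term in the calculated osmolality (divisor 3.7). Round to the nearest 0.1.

Calculated osmolality = 2·Na + glucose + BUN/2.8 + ethanol/3.7
= 2·135 + 7.1 + 10/2.8 + 139/3.7
= 270 + 7.10 + 3.57 + 37.57
= 318.24 mOsm/kg ≈ 318.2 mOsm/kg
Osmolar gap = measured − calculated = 317 − 318.2 = -1.2 mOsm/kg

-1.2 mOsm/kg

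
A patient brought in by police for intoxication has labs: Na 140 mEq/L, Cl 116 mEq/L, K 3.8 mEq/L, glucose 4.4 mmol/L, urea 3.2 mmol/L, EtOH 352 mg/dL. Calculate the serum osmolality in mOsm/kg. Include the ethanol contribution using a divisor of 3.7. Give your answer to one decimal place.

Calculated osmolality = 2·Na + glucose + urea + ethanol/3.7
= 2·140 + 4.4 + 3.2 + 352/3.7
= 280 + 4.40 + 3.20 + 95.14
= 382.74 mOsm/kg

382.7 mOsm/kg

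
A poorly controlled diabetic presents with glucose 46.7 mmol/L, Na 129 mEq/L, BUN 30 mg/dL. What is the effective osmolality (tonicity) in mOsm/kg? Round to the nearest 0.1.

Effective osmolality excludes urea (freely permeant across cell membranes):
2·Na + glucose
= 2·129 + 46.7
= 258 + 46.7
= 304.7 mOsm/kg

304.7 mOsm/kg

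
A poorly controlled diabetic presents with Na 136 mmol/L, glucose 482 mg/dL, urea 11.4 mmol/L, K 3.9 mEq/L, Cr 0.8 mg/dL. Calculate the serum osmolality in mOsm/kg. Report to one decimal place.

Calculated osmolality = 2·Na + glucose/18 + urea
= 2·136 + 482/18 + 11.4
= 272 + 26.78 + 11.40
= 310.18 mOsm/kg

310.2 mOsm/kg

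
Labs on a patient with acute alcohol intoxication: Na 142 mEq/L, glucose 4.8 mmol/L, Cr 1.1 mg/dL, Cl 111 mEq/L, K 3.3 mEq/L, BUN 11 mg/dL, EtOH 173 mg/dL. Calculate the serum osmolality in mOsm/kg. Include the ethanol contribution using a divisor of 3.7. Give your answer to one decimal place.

Calculated osmolality = 2·Na + glucose + BUN/2.8 + ethanol/3.7
= 2·142 + 4.8 + 11/2.8 + 173/3.7
= 284 + 4.80 + 3.93 + 46.76
= 339.49 mOsm/kg

339.5 mOsm/kg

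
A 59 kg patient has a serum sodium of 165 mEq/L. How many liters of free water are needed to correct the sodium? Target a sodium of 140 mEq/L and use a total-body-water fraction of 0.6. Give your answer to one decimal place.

6.3 L

TBW = 0.6 · 59 = 35.4 L
Free water deficit = TBW · (Na/140 − 1)
= 35.4 · (165/140 − 1)
= 35.4 · 0.1786
= 6.32 L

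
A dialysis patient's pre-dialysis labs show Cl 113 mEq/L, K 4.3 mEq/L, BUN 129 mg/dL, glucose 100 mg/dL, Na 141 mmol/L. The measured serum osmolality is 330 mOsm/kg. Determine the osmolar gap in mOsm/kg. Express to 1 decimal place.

Calculated osmolality = 2·Na + glucose/18 + BUN/2.8
= 2·141 + 100/18 + 129/2.8
= 282 + 5.56 + 46.07
= 333.63 mOsm/kg ≈ 333.6 mOsm/kg
Osmolar gap = measured − calculated = 330 − 333.6 = -3.6 mOsm/kg

-3.6 mOsm/kg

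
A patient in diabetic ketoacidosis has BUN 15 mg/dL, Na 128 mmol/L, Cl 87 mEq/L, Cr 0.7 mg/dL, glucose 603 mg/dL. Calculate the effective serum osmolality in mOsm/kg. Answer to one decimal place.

289.5 mOsm/kg

Effective osmolality excludes urea (freely permeant across cell membranes):
2·Na + glucose/18
= 2·128 + 603/18
= 256 + 33.5
= 289.5 mOsm/kg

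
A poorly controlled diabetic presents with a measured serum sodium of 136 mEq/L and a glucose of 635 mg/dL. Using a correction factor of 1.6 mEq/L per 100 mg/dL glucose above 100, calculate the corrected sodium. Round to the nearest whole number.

Corrected Na = measured Na + 1.6 · (glucose − 100)/100
= 136 + 1.6 · (635 − 100)/100
= 136 + 8.6
= 144.6 mEq/L

145 mEq/L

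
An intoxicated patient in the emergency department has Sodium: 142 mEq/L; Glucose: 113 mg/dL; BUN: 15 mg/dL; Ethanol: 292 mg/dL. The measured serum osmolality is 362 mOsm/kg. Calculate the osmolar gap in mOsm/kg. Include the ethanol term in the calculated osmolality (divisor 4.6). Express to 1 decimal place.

2.9 mOsm/kg

Calculated osmolality = 2·Na + glucose/18 + BUN/2.8 + ethanol/4.6
= 2·142 + 113/18 + 15/2.8 + 292/4.6
= 284 + 6.28 + 5.36 + 63.48
= 359.12 mOsm/kg ≈ 359.1 mOsm/kg
Osmolar gap = measured − calculated = 362 − 359.1 = 2.9 mOsm/kg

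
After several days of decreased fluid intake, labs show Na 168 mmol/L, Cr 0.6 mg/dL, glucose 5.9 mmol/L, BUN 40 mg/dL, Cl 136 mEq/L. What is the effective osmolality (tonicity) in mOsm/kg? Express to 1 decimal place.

341.9 mOsm/kg

Effective osmolality excludes urea (freely permeant across cell membranes):
2·Na + glucose
= 2·168 + 5.9
= 336 + 5.9
= 341.9 mOsm/kg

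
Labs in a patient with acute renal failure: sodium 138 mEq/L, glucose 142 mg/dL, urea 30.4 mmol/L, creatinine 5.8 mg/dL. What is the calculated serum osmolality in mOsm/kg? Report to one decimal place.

314.3 mOsm/kg

Calculated osmolality = 2·Na + glucose/18 + urea
= 2·138 + 142/18 + 30.4
= 276 + 7.89 + 30.40
= 314.29 mOsm/kg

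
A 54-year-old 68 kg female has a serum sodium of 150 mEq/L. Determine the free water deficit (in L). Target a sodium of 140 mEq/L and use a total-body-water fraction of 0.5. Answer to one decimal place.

2.4 L

TBW = 0.5 · 68 = 34 L
Free water deficit = TBW · (Na/140 − 1)
= 34 · (150/140 − 1)
= 34 · 0.0714
= 2.43 L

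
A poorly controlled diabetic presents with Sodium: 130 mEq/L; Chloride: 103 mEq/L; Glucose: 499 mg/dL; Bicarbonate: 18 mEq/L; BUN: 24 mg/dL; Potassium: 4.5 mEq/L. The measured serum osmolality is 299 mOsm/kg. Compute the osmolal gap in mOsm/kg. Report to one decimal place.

2.7 mOsm/kg

Calculated osmolality = 2·Na + glucose/18 + BUN/2.8
= 2·130 + 499/18 + 24/2.8
= 260 + 27.72 + 8.57
= 296.29 mOsm/kg ≈ 296.3 mOsm/kg
Osmolar gap = measured − calculated = 299 − 296.3 = 2.7 mOsm/kg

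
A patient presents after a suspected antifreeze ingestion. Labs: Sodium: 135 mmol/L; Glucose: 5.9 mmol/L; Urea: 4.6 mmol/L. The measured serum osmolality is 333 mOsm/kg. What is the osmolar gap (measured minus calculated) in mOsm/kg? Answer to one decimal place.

Calculated osmolality = 2·Na + glucose + urea
= 2·135 + 5.9 + 4.6
= 270 + 5.90 + 4.60
= 280.5 mOsm/kg ≈ 280.5 mOsm/kg
Osmolar gap = measured − calculated = 333 − 280.5 = 52.5 mOsm/kg

52.5 mOsm/kg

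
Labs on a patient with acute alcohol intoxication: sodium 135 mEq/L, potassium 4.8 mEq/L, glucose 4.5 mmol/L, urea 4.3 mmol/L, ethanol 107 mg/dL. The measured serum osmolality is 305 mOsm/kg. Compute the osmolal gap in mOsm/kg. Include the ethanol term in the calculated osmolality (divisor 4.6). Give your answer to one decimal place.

Calculated osmolality = 2·Na + glucose + urea + ethanol/4.6
= 2·135 + 4.5 + 4.3 + 107/4.6
= 270 + 4.50 + 4.30 + 23.26
= 302.06 mOsm/kg ≈ 302.1 mOsm/kg
Osmolar gap = measured − calculated = 305 − 302.1 = 2.9 mOsm/kg

2.9 mOsm/kg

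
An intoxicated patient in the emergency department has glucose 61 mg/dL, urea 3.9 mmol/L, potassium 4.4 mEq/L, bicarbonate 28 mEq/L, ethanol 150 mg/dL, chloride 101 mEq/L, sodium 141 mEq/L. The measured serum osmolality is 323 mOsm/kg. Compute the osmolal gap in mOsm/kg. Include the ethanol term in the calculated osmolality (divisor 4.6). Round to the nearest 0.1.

Calculated osmolality = 2·Na + glucose/18 + urea + ethanol/4.6
= 2·141 + 61/18 + 3.9 + 150/4.6
= 282 + 3.39 + 3.90 + 32.61
= 321.9 mOsm/kg ≈ 321.9 mOsm/kg
Osmolar gap = measured − calculated = 323 − 321.9 = 1.1 mOsm/kg

1.1 mOsm/kg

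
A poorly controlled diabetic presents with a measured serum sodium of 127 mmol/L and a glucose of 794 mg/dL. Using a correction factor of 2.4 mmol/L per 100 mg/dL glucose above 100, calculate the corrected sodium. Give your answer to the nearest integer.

Corrected Na = measured Na + 2.4 · (glucose − 100)/100
= 127 + 2.4 · (794 − 100)/100
= 127 + 16.7
= 143.7 mmol/L

144 mmol/L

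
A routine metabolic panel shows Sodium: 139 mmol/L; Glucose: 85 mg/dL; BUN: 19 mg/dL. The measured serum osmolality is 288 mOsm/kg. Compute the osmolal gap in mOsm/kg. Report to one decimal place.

-1.5 mOsm/kg

Calculated osmolality = 2·Na + glucose/18 + BUN/2.8
= 2·139 + 85/18 + 19/2.8
= 278 + 4.72 + 6.79
= 289.51 mOsm/kg ≈ 289.5 mOsm/kg
Osmolar gap = measured − calculated = 288 − 289.5 = -1.5 mOsm/kg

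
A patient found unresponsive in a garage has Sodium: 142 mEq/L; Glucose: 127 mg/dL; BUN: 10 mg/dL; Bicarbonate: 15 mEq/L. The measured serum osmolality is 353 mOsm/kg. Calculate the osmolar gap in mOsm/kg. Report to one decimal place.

58.4 mOsm/kg

Calculated osmolality = 2·Na + glucose/18 + BUN/2.8
= 2·142 + 127/18 + 10/2.8
= 284 + 7.06 + 3.57
= 294.63 mOsm/kg ≈ 294.6 mOsm/kg
Osmolar gap = measured − calculated = 353 − 294.6 = 58.4 mOsm/kg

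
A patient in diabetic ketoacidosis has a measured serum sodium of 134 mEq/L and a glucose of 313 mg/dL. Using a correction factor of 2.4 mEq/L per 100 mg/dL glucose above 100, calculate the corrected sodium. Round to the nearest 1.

Corrected Na = measured Na + 2.4 · (glucose − 100)/100
= 134 + 2.4 · (313 − 100)/100
= 134 + 5.1
= 139.1 mEq/L

139 mEq/L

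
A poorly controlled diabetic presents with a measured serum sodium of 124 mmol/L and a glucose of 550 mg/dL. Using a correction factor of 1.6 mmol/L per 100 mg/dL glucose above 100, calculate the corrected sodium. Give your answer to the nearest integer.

131 mmol/L

Corrected Na = measured Na + 1.6 · (glucose − 100)/100
= 124 + 1.6 · (550 − 100)/100
= 124 + 7.2
= 131.2 mmol/L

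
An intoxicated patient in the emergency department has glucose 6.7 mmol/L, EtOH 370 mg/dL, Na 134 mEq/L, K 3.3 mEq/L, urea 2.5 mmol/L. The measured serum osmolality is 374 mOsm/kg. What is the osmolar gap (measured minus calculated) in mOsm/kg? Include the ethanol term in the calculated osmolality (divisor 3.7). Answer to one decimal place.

-3.2 mOsm/kg

Calculated osmolality = 2·Na + glucose + urea + ethanol/3.7
= 2·134 + 6.7 + 2.5 + 370/3.7
= 268 + 6.70 + 2.50 + 100
= 377.2 mOsm/kg ≈ 377.2 mOsm/kg
Osmolar gap = measured − calculated = 374 − 377.2 = -3.2 mOsm/kg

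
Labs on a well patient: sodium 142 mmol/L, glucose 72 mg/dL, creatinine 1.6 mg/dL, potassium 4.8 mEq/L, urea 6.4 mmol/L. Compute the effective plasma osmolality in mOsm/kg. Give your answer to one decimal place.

288.0 mOsm/kg

Effective osmolality excludes urea (freely permeant across cell membranes):
2·Na + glucose/18
= 2·142 + 72/18
= 284 + 4
= 288 mOsm/kg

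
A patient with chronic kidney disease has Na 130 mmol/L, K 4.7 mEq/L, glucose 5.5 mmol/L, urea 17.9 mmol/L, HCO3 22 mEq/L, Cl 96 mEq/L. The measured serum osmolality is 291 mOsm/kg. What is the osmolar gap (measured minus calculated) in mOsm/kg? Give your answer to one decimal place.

7.6 mOsm/kg

Calculated osmolality = 2·Na + glucose + urea
= 2·130 + 5.5 + 17.9
= 260 + 5.50 + 17.90
= 283.4 mOsm/kg ≈ 283.4 mOsm/kg
Osmolar gap = measured − calculated = 291 − 283.4 = 7.6 mOsm/kg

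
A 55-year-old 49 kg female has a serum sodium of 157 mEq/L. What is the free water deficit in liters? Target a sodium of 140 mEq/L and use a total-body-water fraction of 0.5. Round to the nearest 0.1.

TBW = 0.5 · 49 = 24.5 L
Free water deficit = TBW · (Na/140 − 1)
= 24.5 · (157/140 − 1)
= 24.5 · 0.1214
= 2.97 L

3.0 L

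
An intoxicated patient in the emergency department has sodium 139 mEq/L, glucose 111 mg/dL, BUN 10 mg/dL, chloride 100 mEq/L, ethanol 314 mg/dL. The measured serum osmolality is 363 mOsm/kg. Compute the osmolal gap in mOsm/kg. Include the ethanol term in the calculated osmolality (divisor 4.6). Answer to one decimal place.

Calculated osmolality = 2·Na + glucose/18 + BUN/2.8 + ethanol/4.6
= 2·139 + 111/18 + 10/2.8 + 314/4.6
= 278 + 6.17 + 3.57 + 68.26
= 356 mOsm/kg ≈ 356.0 mOsm/kg
Osmolar gap = measured − calculated = 363 − 356.0 = 7.0 mOsm/kg

7.0 mOsm/kg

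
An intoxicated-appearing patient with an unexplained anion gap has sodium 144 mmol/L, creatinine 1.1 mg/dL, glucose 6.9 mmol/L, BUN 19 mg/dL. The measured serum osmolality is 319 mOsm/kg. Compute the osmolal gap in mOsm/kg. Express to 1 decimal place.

Calculated osmolality = 2·Na + glucose + BUN/2.8
= 2·144 + 6.9 + 19/2.8
= 288 + 6.90 + 6.79
= 301.69 mOsm/kg ≈ 301.7 mOsm/kg
Osmolar gap = measured − calculated = 319 − 301.7 = 17.3 mOsm/kg

17.3 mOsm/kg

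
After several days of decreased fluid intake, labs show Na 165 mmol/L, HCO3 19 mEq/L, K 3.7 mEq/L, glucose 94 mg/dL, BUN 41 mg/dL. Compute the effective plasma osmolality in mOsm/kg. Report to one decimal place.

335.2 mOsm/kg

Effective osmolality excludes urea (freely permeant across cell membranes):
2·Na + glucose/18
= 2·165 + 94/18
= 330 + 5.22
= 335.22 mOsm/kg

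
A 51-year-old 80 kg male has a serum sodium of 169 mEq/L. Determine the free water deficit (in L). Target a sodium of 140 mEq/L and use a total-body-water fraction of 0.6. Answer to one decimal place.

9.9 L

TBW = 0.6 · 80 = 48 L
Free water deficit = TBW · (Na/140 − 1)
= 48 · (169/140 − 1)
= 48 · 0.2071
= 9.94 L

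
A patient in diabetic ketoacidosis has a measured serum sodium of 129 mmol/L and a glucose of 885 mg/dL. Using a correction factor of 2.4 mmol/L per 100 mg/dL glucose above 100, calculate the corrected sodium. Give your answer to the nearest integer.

Corrected Na = measured Na + 2.4 · (glucose − 100)/100
= 129 + 2.4 · (885 − 100)/100
= 129 + 18.8
= 147.8 mmol/L

148 mmol/L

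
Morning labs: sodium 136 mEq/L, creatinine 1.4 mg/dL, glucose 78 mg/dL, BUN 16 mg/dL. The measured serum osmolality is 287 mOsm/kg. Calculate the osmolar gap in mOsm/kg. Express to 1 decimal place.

5.0 mOsm/kg

Calculated osmolality = 2·Na + glucose/18 + BUN/2.8
= 2·136 + 78/18 + 16/2.8
= 272 + 4.33 + 5.71
= 282.04 mOsm/kg ≈ 282.0 mOsm/kg
Osmolar gap = measured − calculated = 287 − 282.0 = 5.0 mOsm/kg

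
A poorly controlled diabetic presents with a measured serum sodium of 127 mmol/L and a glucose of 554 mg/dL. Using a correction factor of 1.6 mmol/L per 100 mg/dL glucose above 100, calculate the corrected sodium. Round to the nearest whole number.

134 mmol/L

Corrected Na = measured Na + 1.6 · (glucose − 100)/100
= 127 + 1.6 · (554 − 100)/100
= 127 + 7.3
= 134.3 mmol/L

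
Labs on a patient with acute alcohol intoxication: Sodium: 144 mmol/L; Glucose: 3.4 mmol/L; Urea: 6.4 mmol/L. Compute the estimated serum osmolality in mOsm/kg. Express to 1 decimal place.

Calculated osmolality = 2·Na + glucose + urea
= 2·144 + 3.4 + 6.4
= 288 + 3.40 + 6.40
= 297.8 mOsm/kg

297.8 mOsm/kg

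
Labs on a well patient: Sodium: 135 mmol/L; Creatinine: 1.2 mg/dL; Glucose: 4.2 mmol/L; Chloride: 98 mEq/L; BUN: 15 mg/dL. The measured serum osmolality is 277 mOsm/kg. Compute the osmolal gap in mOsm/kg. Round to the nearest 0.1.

Calculated osmolality = 2·Na + glucose + BUN/2.8
= 2·135 + 4.2 + 15/2.8
= 270 + 4.20 + 5.36
= 279.56 mOsm/kg ≈ 279.6 mOsm/kg
Osmolar gap = measured − calculated = 277 − 279.6 = -2.6 mOsm/kg

-2.6 mOsm/kg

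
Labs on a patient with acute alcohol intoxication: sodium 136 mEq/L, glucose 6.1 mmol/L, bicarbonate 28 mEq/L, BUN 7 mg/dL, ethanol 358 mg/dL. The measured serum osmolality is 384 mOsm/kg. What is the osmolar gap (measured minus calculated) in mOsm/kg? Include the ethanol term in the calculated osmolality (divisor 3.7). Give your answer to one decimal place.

6.6 mOsm/kg

Calculated osmolality = 2·Na + glucose + BUN/2.8 + ethanol/3.7
= 2·136 + 6.1 + 7/2.8 + 358/3.7
= 272 + 6.10 + 2.50 + 96.76
= 377.36 mOsm/kg ≈ 377.4 mOsm/kg
Osmolar gap = measured − calculated = 384 − 377.4 = 6.6 mOsm/kg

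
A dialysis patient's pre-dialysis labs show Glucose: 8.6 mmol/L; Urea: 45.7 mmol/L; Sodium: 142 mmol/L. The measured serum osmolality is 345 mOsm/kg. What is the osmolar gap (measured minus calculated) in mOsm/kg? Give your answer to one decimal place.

6.7 mOsm/kg

Calculated osmolality = 2·Na + glucose + urea
= 2·142 + 8.6 + 45.7
= 284 + 8.60 + 45.70
= 338.3 mOsm/kg ≈ 338.3 mOsm/kg
Osmolar gap = measured − calculated = 345 − 338.3 = 6.7 mOsm/kg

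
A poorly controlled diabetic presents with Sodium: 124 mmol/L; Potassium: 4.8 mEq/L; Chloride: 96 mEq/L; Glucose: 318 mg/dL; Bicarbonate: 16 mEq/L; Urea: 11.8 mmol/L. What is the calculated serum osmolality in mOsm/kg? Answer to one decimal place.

277.5 mOsm/kg

Calculated osmolality = 2·Na + glucose/18 + urea
= 2·124 + 318/18 + 11.8
= 248 + 17.67 + 11.80
= 277.47 mOsm/kg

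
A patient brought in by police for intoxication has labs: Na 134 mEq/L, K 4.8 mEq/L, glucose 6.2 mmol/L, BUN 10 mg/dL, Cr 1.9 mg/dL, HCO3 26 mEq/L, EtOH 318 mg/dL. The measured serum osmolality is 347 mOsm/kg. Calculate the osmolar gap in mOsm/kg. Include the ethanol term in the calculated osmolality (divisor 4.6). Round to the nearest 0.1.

Calculated osmolality = 2·Na + glucose + BUN/2.8 + ethanol/4.6
= 2·134 + 6.2 + 10/2.8 + 318/4.6
= 268 + 6.20 + 3.57 + 69.13
= 346.9 mOsm/kg ≈ 346.9 mOsm/kg
Osmolar gap = measured − calculated = 347 − 346.9 = 0.1 mOsm/kg

0.1 mOsm/kg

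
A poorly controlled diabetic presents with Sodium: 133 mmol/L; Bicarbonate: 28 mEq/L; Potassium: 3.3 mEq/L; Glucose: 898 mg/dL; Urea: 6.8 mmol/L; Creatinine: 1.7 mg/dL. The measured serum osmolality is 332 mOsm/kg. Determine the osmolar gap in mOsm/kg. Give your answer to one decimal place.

9.3 mOsm/kg

Calculated osmolality = 2·Na + glucose/18 + urea
= 2·133 + 898/18 + 6.8
= 266 + 49.89 + 6.80
= 322.69 mOsm/kg ≈ 322.7 mOsm/kg
Osmolar gap = measured − calculated = 332 − 322.7 = 9.3 mOsm/kg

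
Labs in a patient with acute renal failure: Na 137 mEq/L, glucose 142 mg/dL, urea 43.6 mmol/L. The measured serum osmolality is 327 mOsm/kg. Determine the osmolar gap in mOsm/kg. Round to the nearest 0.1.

Calculated osmolality = 2·Na + glucose/18 + urea
= 2·137 + 142/18 + 43.6
= 274 + 7.89 + 43.60
= 325.49 mOsm/kg ≈ 325.5 mOsm/kg
Osmolar gap = measured − calculated = 327 − 325.5 = 1.5 mOsm/kg

1.5 mOsm/kg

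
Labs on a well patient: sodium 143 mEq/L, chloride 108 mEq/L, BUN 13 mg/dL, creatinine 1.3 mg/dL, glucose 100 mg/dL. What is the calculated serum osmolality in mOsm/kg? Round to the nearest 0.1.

Calculated osmolality = 2·Na + glucose/18 + BUN/2.8
= 2·143 + 100/18 + 13/2.8
= 286 + 5.56 + 4.64
= 296.2 mOsm/kg

296.2 mOsm/kg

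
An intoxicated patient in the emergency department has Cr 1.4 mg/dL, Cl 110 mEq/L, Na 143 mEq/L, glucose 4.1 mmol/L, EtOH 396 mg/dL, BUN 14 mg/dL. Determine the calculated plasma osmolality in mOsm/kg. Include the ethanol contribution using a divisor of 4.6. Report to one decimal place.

381.2 mOsm/kg

Calculated osmolality = 2·Na + glucose + BUN/2.8 + ethanol/4.6
= 2·143 + 4.1 + 14/2.8 + 396/4.6
= 286 + 4.10 + 5 + 86.09
= 381.19 mOsm/kg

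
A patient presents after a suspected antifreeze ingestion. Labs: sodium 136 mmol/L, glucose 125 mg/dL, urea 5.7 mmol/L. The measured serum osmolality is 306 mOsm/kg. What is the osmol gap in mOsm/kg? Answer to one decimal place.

21.4 mOsm/kg

Calculated osmolality = 2·Na + glucose/18 + urea
= 2·136 + 125/18 + 5.7
= 272 + 6.94 + 5.70
= 284.64 mOsm/kg ≈ 284.6 mOsm/kg
Osmolar gap = measured − calculated = 306 − 284.6 = 21.4 mOsm/kg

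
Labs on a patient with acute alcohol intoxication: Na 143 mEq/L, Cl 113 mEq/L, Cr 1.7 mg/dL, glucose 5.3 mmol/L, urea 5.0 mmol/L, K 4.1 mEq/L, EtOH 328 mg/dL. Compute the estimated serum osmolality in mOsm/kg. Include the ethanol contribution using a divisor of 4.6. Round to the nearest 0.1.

367.6 mOsm/kg

Calculated osmolality = 2·Na + glucose + urea + ethanol/4.6
= 2·143 + 5.3 + 5 + 328/4.6
= 286 + 5.30 + 5 + 71.30
= 367.6 mOsm/kg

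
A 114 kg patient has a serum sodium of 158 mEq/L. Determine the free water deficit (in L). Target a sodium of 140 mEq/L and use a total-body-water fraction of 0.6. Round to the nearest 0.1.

8.8 L

TBW = 0.6 · 114 = 68.4 L
Free water deficit = TBW · (Na/140 − 1)
= 68.4 · (158/140 − 1)
= 68.4 · 0.1286
= 8.8 L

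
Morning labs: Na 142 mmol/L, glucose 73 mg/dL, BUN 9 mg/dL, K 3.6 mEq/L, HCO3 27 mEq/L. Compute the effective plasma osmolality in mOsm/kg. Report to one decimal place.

Effective osmolality excludes urea (freely permeant across cell membranes):
2·Na + glucose/18
= 2·142 + 73/18
= 284 + 4.06
= 288.06 mOsm/kg

288.1 mOsm/kg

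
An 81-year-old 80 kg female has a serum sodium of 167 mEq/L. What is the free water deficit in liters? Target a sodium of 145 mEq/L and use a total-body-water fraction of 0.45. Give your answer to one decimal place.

5.5 L

TBW = 0.45 · 80 = 36 L
Free water deficit = TBW · (Na/145 − 1)
= 36 · (167/145 − 1)
= 36 · 0.1517
= 5.46 L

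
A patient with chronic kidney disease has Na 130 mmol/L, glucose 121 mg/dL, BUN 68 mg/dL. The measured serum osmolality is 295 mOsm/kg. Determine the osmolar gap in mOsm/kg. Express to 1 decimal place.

Calculated osmolality = 2·Na + glucose/18 + BUN/2.8
= 2·130 + 121/18 + 68/2.8
= 260 + 6.72 + 24.29
= 291.01 mOsm/kg ≈ 291.0 mOsm/kg
Osmolar gap = measured − calculated = 295 − 291.0 = 4.0 mOsm/kg

4.0 mOsm/kg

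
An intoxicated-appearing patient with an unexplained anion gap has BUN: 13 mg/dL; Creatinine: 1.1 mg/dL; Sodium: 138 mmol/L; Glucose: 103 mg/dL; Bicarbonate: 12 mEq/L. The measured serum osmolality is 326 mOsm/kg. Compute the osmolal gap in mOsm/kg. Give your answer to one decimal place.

39.6 mOsm/kg

Calculated osmolality = 2·Na + glucose/18 + BUN/2.8
= 2·138 + 103/18 + 13/2.8
= 276 + 5.72 + 4.64
= 286.36 mOsm/kg ≈ 286.4 mOsm/kg
Osmolar gap = measured − calculated = 326 − 286.4 = 39.6 mOsm/kg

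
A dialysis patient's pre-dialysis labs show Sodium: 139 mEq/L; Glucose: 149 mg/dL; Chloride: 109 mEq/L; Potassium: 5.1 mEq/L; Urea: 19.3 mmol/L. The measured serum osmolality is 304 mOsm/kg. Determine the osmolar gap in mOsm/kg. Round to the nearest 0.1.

Calculated osmolality = 2·Na + glucose/18 + urea
= 2·139 + 149/18 + 19.3
= 278 + 8.28 + 19.30
= 305.58 mOsm/kg ≈ 305.6 mOsm/kg
Osmolar gap = measured − calculated = 304 − 305.6 = -1.6 mOsm/kg

-1.6 mOsm/kg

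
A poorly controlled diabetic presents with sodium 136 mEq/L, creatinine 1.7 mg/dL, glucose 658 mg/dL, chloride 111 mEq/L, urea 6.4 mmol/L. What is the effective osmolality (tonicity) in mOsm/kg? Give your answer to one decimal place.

308.6 mOsm/kg

Effective osmolality excludes urea (freely permeant across cell membranes):
2·Na + glucose/18
= 2·136 + 658/18
= 272 + 36.56
= 308.56 mOsm/kg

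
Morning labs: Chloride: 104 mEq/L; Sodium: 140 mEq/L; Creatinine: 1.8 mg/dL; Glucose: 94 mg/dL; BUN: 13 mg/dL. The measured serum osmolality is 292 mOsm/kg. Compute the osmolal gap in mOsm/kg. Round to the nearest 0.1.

2.1 mOsm/kg

Calculated osmolality = 2·Na + glucose/18 + BUN/2.8
= 2·140 + 94/18 + 13/2.8
= 280 + 5.22 + 4.64
= 289.86 mOsm/kg ≈ 289.9 mOsm/kg
Osmolar gap = measured − calculated = 292 − 289.9 = 2.1 mOsm/kg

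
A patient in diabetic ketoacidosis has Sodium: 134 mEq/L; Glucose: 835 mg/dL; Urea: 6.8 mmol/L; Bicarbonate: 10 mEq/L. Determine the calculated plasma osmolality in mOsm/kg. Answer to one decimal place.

Calculated osmolality = 2·Na + glucose/18 + urea
= 2·134 + 835/18 + 6.8
= 268 + 46.39 + 6.80
= 321.19 mOsm/kg

321.2 mOsm/kg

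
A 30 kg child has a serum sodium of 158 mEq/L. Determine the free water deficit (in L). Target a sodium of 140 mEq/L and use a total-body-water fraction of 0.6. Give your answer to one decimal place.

2.3 L

TBW = 0.6 · 30 = 18 L
Free water deficit = TBW · (Na/140 − 1)
= 18 · (158/140 − 1)
= 18 · 0.1286
= 2.31 L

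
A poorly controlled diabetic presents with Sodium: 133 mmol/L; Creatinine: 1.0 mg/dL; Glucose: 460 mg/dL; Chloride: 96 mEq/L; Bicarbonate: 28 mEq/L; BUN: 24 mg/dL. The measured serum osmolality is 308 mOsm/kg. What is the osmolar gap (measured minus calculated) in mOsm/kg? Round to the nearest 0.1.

Calculated osmolality = 2·Na + glucose/18 + BUN/2.8
= 2·133 + 460/18 + 24/2.8
= 266 + 25.56 + 8.57
= 300.13 mOsm/kg ≈ 300.1 mOsm/kg
Osmolar gap = measured − calculated = 308 − 300.1 = 7.9 mOsm/kg

7.9 mOsm/kg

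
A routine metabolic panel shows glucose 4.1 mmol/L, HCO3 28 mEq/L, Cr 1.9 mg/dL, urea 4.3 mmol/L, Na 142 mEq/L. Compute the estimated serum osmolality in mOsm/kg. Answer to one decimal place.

Calculated osmolality = 2·Na + glucose + urea
= 2·142 + 4.1 + 4.3
= 284 + 4.10 + 4.30
= 292.4 mOsm/kg

292.4 mOsm/kg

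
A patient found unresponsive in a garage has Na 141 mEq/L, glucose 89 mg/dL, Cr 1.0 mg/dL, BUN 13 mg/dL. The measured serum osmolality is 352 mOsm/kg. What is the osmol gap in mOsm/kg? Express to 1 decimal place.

Calculated osmolality = 2·Na + glucose/18 + BUN/2.8
= 2·141 + 89/18 + 13/2.8
= 282 + 4.94 + 4.64
= 291.58 mOsm/kg ≈ 291.6 mOsm/kg
Osmolar gap = measured − calculated = 352 − 291.6 = 60.4 mOsm/kg

60.4 mOsm/kg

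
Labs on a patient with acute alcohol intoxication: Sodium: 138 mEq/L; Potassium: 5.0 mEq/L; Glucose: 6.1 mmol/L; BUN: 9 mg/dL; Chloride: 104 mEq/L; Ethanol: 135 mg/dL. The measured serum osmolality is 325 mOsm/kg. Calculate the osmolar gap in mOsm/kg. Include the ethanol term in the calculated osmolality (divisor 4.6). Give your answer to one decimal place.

10.3 mOsm/kg

Calculated osmolality = 2·Na + glucose + BUN/2.8 + ethanol/4.6
= 2·138 + 6.1 + 9/2.8 + 135/4.6
= 276 + 6.10 + 3.21 + 29.35
= 314.66 mOsm/kg ≈ 314.7 mOsm/kg
Osmolar gap = measured − calculated = 325 − 314.7 = 10.3 mOsm/kg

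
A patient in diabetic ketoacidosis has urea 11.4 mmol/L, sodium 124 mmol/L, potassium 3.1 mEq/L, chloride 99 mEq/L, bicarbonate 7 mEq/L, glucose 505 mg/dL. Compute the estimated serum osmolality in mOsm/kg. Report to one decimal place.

287.5 mOsm/kg

Calculated osmolality = 2·Na + glucose/18 + urea
= 2·124 + 505/18 + 11.4
= 248 + 28.06 + 11.40
= 287.46 mOsm/kg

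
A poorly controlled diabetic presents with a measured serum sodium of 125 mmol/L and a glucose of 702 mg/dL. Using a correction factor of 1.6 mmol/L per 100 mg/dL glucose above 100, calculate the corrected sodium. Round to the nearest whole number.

135 mmol/L

Corrected Na = measured Na + 1.6 · (glucose − 100)/100
= 125 + 1.6 · (702 − 100)/100
= 125 + 9.6
= 134.6 mmol/L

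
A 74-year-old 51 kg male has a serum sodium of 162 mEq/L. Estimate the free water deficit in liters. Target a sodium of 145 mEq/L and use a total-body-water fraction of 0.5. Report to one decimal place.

3.0 L

TBW = 0.5 · 51 = 25.5 L
Free water deficit = TBW · (Na/145 − 1)
= 25.5 · (162/145 − 1)
= 25.5 · 0.1172
= 2.99 L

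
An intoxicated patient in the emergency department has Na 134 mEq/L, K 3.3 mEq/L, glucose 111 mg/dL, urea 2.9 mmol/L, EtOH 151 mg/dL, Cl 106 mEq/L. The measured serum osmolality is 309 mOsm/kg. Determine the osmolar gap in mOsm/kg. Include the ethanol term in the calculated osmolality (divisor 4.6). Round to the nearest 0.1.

-0.9 mOsm/kg

Calculated osmolality = 2·Na + glucose/18 + urea + ethanol/4.6
= 2·134 + 111/18 + 2.9 + 151/4.6
= 268 + 6.17 + 2.90 + 32.83
= 309.9 mOsm/kg ≈ 309.9 mOsm/kg
Osmolar gap = measured − calculated = 309 − 309.9 = -0.9 mOsm/kg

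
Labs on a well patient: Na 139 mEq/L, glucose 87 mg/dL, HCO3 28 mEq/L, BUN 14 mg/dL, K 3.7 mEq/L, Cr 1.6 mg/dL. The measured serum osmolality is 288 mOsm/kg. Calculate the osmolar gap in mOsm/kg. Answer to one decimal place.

0.2 mOsm/kg

Calculated osmolality = 2·Na + glucose/18 + BUN/2.8
= 2·139 + 87/18 + 14/2.8
= 278 + 4.83 + 5
= 287.83 mOsm/kg ≈ 287.8 mOsm/kg
Osmolar gap = measured − calculated = 288 − 287.8 = 0.2 mOsm/kg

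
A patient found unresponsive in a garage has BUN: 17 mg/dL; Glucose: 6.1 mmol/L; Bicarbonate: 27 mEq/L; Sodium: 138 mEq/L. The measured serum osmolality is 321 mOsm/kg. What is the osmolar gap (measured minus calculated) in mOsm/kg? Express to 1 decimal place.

32.8 mOsm/kg

Calculated osmolality = 2·Na + glucose + BUN/2.8
= 2·138 + 6.1 + 17/2.8
= 276 + 6.10 + 6.07
= 288.17 mOsm/kg ≈ 288.2 mOsm/kg
Osmolar gap = measured − calculated = 321 − 288.2 = 32.8 mOsm/kg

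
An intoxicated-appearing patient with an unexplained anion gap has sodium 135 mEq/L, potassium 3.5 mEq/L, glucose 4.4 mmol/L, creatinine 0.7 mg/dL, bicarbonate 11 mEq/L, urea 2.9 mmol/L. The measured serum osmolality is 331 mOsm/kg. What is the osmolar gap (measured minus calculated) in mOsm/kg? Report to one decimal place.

53.7 mOsm/kg

Calculated osmolality = 2·Na + glucose + urea
= 2·135 + 4.4 + 2.9
= 270 + 4.40 + 2.90
= 277.3 mOsm/kg ≈ 277.3 mOsm/kg
Osmolar gap = measured − calculated = 331 − 277.3 = 53.7 mOsm/kg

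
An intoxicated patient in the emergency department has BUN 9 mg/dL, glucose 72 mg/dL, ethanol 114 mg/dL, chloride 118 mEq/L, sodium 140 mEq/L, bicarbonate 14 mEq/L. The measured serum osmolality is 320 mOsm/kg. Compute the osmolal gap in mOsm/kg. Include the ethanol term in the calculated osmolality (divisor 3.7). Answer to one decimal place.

Calculated osmolality = 2·Na + glucose/18 + BUN/2.8 + ethanol/3.7
= 2·140 + 72/18 + 9/2.8 + 114/3.7
= 280 + 4 + 3.21 + 30.81
= 318.02 mOsm/kg ≈ 318.0 mOsm/kg
Osmolar gap = measured − calculated = 320 − 318.0 = 2.0 mOsm/kg

2.0 mOsm/kg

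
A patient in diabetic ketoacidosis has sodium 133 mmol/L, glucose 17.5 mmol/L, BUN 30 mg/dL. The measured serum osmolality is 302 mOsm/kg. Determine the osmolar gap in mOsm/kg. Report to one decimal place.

Calculated osmolality = 2·Na + glucose + BUN/2.8
= 2·133 + 17.5 + 30/2.8
= 266 + 17.50 + 10.71
= 294.21 mOsm/kg ≈ 294.2 mOsm/kg
Osmolar gap = measured − calculated = 302 − 294.2 = 7.8 mOsm/kg

7.8 mOsm/kg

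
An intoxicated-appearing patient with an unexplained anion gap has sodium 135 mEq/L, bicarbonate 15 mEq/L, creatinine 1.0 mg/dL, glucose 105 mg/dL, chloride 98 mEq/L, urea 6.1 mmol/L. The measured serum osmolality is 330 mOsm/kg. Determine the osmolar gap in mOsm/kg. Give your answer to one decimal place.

48.1 mOsm/kg

Calculated osmolality = 2·Na + glucose/18 + urea
= 2·135 + 105/18 + 6.1
= 270 + 5.83 + 6.10
= 281.93 mOsm/kg ≈ 281.9 mOsm/kg
Osmolar gap = measured − calculated = 330 − 281.9 = 48.1 mOsm/kg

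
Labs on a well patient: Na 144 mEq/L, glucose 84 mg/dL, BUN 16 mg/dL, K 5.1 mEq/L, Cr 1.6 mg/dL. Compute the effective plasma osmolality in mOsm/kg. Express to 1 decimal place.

Effective osmolality excludes urea (freely permeant across cell membranes):
2·Na + glucose/18
= 2·144 + 84/18
= 288 + 4.67
= 292.67 mOsm/kg

292.7 mOsm/kg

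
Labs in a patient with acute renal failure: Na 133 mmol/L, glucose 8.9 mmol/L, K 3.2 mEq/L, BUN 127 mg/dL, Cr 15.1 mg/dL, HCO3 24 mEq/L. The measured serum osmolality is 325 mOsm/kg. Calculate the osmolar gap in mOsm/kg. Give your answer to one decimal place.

4.7 mOsm/kg

Calculated osmolality = 2·Na + glucose + BUN/2.8
= 2·133 + 8.9 + 127/2.8
= 266 + 8.90 + 45.36
= 320.26 mOsm/kg ≈ 320.3 mOsm/kg
Osmolar gap = measured − calculated = 325 − 320.3 = 4.7 mOsm/kg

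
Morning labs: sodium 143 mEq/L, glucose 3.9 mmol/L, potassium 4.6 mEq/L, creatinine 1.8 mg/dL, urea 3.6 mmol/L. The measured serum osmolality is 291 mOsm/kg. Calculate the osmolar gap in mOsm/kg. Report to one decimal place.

Calculated osmolality = 2·Na + glucose + urea
= 2·143 + 3.9 + 3.6
= 286 + 3.90 + 3.60
= 293.5 mOsm/kg ≈ 293.5 mOsm/kg
Osmolar gap = measured − calculated = 291 − 293.5 = -2.5 mOsm/kg

-2.5 mOsm/kg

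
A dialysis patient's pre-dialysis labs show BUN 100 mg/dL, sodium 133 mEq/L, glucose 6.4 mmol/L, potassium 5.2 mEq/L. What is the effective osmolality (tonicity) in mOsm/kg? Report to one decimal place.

272.4 mOsm/kg

Effective osmolality excludes urea (freely permeant across cell membranes):
2·Na + glucose
= 2·133 + 6.4
= 266 + 6.4
= 272.4 mOsm/kg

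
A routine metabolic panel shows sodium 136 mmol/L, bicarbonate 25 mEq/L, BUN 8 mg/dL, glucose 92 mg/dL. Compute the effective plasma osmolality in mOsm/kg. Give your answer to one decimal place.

Effective osmolality excludes urea (freely permeant across cell membranes):
2·Na + glucose/18
= 2·136 + 92/18
= 272 + 5.11
= 277.11 mOsm/kg

277.1 mOsm/kg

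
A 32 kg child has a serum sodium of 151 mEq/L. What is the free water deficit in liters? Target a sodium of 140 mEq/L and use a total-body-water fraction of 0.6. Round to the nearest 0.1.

1.5 L

TBW = 0.6 · 32 = 19.2 L
Free water deficit = TBW · (Na/140 − 1)
= 19.2 · (151/140 − 1)
= 19.2 · 0.0786
= 1.51 L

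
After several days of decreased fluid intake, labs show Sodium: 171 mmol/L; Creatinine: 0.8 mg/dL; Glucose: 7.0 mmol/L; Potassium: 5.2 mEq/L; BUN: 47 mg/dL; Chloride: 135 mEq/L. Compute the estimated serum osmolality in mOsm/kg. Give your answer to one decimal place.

365.8 mOsm/kg

Calculated osmolality = 2·Na + glucose + BUN/2.8
= 2·171 + 7 + 47/2.8
= 342 + 7 + 16.79
= 365.79 mOsm/kg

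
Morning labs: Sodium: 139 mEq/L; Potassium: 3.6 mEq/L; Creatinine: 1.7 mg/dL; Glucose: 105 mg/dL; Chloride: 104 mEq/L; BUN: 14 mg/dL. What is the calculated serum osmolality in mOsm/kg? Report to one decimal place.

Calculated osmolality = 2·Na + glucose/18 + BUN/2.8
= 2·139 + 105/18 + 14/2.8
= 278 + 5.83 + 5
= 288.83 mOsm/kg

288.8 mOsm/kg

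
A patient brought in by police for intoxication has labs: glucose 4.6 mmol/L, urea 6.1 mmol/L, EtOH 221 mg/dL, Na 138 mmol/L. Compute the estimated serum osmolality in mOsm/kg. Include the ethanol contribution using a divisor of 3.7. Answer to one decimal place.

Calculated osmolality = 2·Na + glucose + urea + ethanol/3.7
= 2·138 + 4.6 + 6.1 + 221/3.7
= 276 + 4.60 + 6.10 + 59.73
= 346.43 mOsm/kg

346.4 mOsm/kg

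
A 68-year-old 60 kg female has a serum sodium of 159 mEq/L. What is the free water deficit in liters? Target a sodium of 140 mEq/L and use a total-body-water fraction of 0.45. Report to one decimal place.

TBW = 0.45 · 60 = 27 L
Free water deficit = TBW · (Na/140 − 1)
= 27 · (159/140 − 1)
= 27 · 0.1357
= 3.66 L

3.7 L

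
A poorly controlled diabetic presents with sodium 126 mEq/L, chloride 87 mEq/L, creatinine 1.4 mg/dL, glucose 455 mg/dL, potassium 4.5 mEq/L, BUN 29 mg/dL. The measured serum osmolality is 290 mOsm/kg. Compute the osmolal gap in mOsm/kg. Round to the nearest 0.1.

2.4 mOsm/kg

Calculated osmolality = 2·Na + glucose/18 + BUN/2.8
= 2·126 + 455/18 + 29/2.8
= 252 + 25.28 + 10.36
= 287.64 mOsm/kg ≈ 287.6 mOsm/kg
Osmolar gap = measured − calculated = 290 − 287.6 = 2.4 mOsm/kg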